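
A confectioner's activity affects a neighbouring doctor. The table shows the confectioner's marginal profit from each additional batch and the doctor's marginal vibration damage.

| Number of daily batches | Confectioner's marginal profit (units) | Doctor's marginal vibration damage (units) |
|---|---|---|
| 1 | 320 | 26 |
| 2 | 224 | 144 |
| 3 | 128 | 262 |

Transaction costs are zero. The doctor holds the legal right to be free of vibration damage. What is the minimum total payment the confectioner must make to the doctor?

Efficient level: marginal profit ≥ marginal vibration damage through level 2, so k* = 2.
With the doctor holding the right, the confectioner must at least compensate total damage at k*: 26 + 144 = 170.

170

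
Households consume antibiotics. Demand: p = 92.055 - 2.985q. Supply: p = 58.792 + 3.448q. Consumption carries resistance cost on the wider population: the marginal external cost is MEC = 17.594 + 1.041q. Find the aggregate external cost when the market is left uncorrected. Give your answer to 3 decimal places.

104.889

Market equilibrium (private): 58.792 + 3.448q = 92.055 - 2.985q → q_m = 5.1707.
Total external cost = ∫₀^{q_m} (17.594 + 1.041q) dq = 17.594×5.1707 + ½×1.041×5.1707² = 104.8895.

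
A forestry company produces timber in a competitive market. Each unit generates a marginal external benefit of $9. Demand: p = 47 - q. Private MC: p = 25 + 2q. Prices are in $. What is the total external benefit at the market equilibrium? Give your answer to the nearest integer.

Market equilibrium (private): 25 + 2q = 47 - q → q_m = 7.3333.
Total external benefit = MEB × q_m = 9 × 7.3333 = 65.9997.

$66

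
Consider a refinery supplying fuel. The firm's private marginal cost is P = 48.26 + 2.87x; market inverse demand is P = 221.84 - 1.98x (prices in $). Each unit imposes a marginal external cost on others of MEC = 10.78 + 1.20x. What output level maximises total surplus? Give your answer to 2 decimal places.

Social marginal cost = private MC + MEC = 59.04 + 4.07x.
Set SMC = demand: 59.04 + 4.07x = 221.84 - 1.98x → x* = 26.9091.

x* = 26.91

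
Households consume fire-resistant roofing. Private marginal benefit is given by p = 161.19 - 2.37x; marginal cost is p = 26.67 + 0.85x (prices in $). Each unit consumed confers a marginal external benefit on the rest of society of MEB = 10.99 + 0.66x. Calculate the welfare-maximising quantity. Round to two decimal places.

x* = 56.84

Social marginal benefit = demand + MEB = 172.18 - 1.71x.
Set SMB = MC: 172.18 - 1.71x = 26.67 + 0.85x → x* = 56.8398.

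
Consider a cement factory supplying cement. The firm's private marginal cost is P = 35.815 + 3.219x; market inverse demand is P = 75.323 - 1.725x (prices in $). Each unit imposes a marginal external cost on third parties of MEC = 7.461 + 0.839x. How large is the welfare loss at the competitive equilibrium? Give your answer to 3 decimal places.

Market equilibrium (private): 35.815 + 3.219x = 75.323 - 1.725x → x_m = 7.9911.
Social marginal cost = private MC + MEC = 43.276 + 4.058x.
Set SMC = demand: 43.276 + 4.058x = 75.323 - 1.725x → x* = 5.5416.
The welfare-loss triangle has base |x_m − x*| and height MEC(x_m) (the vertical gap between SMC and demand is zero at x* and MEC at x_m).
DWL = ½ × 2.4495 × 14.1655 = 17.3492.

DWL = $17.349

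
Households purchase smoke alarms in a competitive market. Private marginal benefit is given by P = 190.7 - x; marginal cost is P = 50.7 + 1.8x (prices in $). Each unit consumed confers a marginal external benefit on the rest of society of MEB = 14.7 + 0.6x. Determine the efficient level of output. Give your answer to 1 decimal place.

x* = 70.3

Social marginal benefit = demand + MEB = 205.4 - 0.4x.
Set SMB = MC: 205.4 - 0.4x = 50.7 + 1.8x → x* = 70.3182.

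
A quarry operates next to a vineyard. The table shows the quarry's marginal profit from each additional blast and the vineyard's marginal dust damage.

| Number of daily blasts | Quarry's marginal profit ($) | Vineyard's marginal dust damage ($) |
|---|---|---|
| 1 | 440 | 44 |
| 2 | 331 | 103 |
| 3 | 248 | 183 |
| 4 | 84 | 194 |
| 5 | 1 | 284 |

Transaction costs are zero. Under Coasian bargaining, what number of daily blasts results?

Bargaining reaches the level where marginal profit last exceeds marginal dust damage.
That holds through level 3 (248 ≥ 183) but not at 4 (84 < 194).

3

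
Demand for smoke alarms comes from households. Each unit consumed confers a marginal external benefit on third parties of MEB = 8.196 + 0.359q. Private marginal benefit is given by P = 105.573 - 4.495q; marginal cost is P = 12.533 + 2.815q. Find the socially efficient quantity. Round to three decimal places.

Social marginal benefit = demand + MEB = 113.769 - 4.136q.
Set SMB = MC: 113.769 - 4.136q = 12.533 + 2.815q → q* = 14.5642.

q* = 14.564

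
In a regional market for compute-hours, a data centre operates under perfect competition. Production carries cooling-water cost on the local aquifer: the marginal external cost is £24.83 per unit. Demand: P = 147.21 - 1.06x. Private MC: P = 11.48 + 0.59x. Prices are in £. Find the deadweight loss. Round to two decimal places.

DWL = £186.83

Market equilibrium (private): 11.48 + 0.59x = 147.21 - 1.06x → x_m = 82.2606.
Social marginal cost = private MC + MEC = 36.31 + 0.59x.
Set SMC = demand: 36.31 + 0.59x = 147.21 - 1.06x → x* = 67.2121.
The welfare-loss triangle has base |x_m − x*| and height MEC(x_m) (the vertical gap between SMC and demand is zero at x* and MEC at x_m).
DWL = ½ × 15.0485 × 24.8300 = 186.8271.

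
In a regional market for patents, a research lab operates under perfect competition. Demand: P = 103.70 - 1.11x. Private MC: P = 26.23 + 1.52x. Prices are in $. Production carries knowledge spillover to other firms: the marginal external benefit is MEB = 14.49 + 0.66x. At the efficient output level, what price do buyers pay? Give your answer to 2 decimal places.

Social marginal cost = private MC − MEB = 11.74 + 0.86x.
Set SMC = demand: 11.74 + 0.86x = 103.70 - 1.11x → x* = 46.6802.
Consumer price on the demand curve at x*: 103.70 − 1.11×46.6802 = 51.8850.

P = $51.88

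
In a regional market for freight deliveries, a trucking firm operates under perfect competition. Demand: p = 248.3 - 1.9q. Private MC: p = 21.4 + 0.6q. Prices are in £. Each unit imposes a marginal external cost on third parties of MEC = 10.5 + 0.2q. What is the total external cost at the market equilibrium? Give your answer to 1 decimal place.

£1776.7

Market equilibrium (private): 21.4 + 0.6q = 248.3 - 1.9q → q_m = 90.7600.
Total external cost = ∫₀^{q_m} (10.5 + 0.2q) dq = 10.5×90.7600 + ½×0.2×90.7600² = 1776.7178.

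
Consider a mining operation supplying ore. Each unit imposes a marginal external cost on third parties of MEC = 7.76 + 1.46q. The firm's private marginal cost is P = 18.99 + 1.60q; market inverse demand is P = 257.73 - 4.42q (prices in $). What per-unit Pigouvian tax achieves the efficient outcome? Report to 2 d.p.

tax = $52.84 per unit

Social marginal cost = private MC + MEC = 26.75 + 3.06q.
Set SMC = demand: 26.75 + 3.06q = 257.73 - 4.42q → q* = 30.8797.
The Pigouvian tax equals MEC at q*: 7.76 + 1.46×30.8797 = 52.8444.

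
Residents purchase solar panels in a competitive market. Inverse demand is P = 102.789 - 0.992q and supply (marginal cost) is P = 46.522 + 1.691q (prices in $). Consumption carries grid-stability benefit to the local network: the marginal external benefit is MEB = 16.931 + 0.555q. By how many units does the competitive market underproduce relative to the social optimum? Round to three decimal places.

13.426 units

Market equilibrium (private): 46.522 + 1.691q = 102.789 - 0.992q → q_m = 20.9717.
Social marginal benefit = demand + MEB = 119.720 - 0.437q.
Set SMB = MC: 119.720 - 0.437q = 46.522 + 1.691q → q* = 34.3976.
Gap = |20.9717 − 34.3976| = 13.4259.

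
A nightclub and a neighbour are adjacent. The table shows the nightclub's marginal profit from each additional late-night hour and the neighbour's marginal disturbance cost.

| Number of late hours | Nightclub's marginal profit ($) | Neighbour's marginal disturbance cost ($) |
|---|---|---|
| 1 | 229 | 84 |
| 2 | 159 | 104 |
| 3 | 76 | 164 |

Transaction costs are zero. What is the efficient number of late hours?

Bargaining reaches the level where marginal profit last exceeds marginal disturbance cost.
That holds through level 2 (159 ≥ 104) but not at 3 (76 < 164).

2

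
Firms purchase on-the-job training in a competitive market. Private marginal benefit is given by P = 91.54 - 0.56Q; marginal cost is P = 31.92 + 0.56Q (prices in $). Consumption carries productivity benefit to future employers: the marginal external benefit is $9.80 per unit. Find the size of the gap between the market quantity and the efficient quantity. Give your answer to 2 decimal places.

8.75 units

Market equilibrium (private): 31.92 + 0.56Q = 91.54 - 0.56Q → Q_m = 53.2321.
Social marginal benefit = demand + MEB = 101.34 - 0.56Q.
Set SMB = MC: 101.34 - 0.56Q = 31.92 + 0.56Q → Q* = 61.9821.
Gap = |53.2321 − 61.9821| = 8.7500.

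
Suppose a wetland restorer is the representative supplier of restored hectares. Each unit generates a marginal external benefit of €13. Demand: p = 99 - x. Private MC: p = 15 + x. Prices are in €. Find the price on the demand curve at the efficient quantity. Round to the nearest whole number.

Social marginal cost = private MC − MEB = 2 + x.
Set SMC = demand: 2 + x = 99 - x → x* = 48.5000.
Consumer price on the demand curve at x*: 99 − 1×48.5000 = 50.5000.

P = €51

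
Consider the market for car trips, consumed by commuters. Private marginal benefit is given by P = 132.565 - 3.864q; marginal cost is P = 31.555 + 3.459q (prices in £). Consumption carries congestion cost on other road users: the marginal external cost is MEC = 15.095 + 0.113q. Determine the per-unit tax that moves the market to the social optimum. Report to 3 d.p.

Social marginal benefit = demand − MEC = 117.470 - 3.977q.
Set SMB = MC: 117.470 - 3.977q = 31.555 + 3.459q → q* = 11.5539.
The Pigouvian tax equals MEC at q*: 15.095 + 0.113×11.5539 = 16.4006.

tax = £16.401 per unit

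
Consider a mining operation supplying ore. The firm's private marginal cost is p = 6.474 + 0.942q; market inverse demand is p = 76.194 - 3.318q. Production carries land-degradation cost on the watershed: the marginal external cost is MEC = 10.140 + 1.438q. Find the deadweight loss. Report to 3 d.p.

DWL = 99.507

Market equilibrium (private): 6.474 + 0.942q = 76.194 - 3.318q → q_m = 16.3662.
Social marginal cost = private MC + MEC = 16.614 + 2.380q.
Set SMC = demand: 16.614 + 2.380q = 76.194 - 3.318q → q* = 10.4563.
Height of the DWL triangle at q_m is SMC(q_m) − demand(q_m) = MEC(q_m) = 33.6746.
DWL = ½ × 5.9099 × 33.6746 = 99.5068.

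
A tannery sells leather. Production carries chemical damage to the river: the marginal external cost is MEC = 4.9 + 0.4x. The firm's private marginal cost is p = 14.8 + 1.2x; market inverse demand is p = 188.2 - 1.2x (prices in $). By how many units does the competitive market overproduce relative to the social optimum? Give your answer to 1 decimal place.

Market equilibrium (private): 14.8 + 1.2x = 188.2 - 1.2x → x_m = 72.2500.
Social marginal cost = private MC + MEC = 19.7 + 1.6x.
Set SMC = demand: 19.7 + 1.6x = 188.2 - 1.2x → x* = 60.1786.
Gap = |72.2500 − 60.1786| = 12.0714.

12.1 units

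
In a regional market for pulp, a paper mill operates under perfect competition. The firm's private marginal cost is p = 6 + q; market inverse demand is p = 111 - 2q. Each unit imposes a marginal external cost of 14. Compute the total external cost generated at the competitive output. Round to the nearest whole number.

490

Market equilibrium (private): 6 + q = 111 - 2q → q_m = 35.0000.
Total external cost = MEC × q_m = 14 × 35.0000 = 490.0000.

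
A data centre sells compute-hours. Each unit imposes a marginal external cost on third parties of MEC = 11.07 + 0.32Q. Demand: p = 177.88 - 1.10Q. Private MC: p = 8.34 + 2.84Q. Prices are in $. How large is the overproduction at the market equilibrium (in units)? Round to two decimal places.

Market equilibrium (private): 8.34 + 2.84Q = 177.88 - 1.10Q → Q_m = 43.0305.
Social marginal cost = private MC + MEC = 19.41 + 3.16Q.
Set SMC = demand: 19.41 + 3.16Q = 177.88 - 1.10Q → Q* = 37.1995.
Gap = |43.0305 − 37.1995| = 5.8310.

5.83 units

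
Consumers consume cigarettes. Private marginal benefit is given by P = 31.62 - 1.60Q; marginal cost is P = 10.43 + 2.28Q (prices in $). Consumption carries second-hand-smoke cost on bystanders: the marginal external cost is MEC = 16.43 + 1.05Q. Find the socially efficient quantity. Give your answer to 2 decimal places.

Q* = 0.97

Social marginal benefit = demand − MEC = 15.19 - 2.65Q.
Set SMB = MC: 15.19 - 2.65Q = 10.43 + 2.28Q → Q* = 0.9655.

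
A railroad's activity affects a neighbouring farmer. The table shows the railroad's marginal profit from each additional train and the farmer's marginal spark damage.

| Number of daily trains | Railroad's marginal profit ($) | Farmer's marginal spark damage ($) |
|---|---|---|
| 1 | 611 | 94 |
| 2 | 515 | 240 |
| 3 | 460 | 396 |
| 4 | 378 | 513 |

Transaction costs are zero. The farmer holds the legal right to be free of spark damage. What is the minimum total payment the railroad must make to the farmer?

$730

Efficient level: marginal profit ≥ marginal spark damage through level 3, so k* = 3.
With the farmer holding the right, the railroad must at least compensate total damage at k*: 94 + 240 + 396 = 730.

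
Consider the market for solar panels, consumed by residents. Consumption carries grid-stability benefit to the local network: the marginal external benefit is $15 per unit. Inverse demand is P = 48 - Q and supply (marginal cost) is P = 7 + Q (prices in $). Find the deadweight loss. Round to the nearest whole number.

Market equilibrium (private): 7 + Q = 48 - Q → Q_m = 20.5000.
Social marginal benefit = demand + MEB = 63 - Q.
Set SMB = MC: 63 - Q = 7 + Q → Q* = 28.0000.
The welfare-loss triangle has base |Q_m − Q*| and height MEB(Q_m) (the vertical gap between SMB and MC is zero at Q* and MEB at Q_m).
DWL = ½ × 7.5000 × 15.0000 = 56.2500.

DWL = $56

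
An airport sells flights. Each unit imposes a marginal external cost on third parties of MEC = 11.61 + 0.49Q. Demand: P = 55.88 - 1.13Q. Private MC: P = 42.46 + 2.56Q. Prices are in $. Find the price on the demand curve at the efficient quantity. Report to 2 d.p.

Social marginal cost = private MC + MEC = 54.07 + 3.05Q.
Set SMC = demand: 54.07 + 3.05Q = 55.88 - 1.13Q → Q* = 0.4330.
Consumer price on the demand curve at Q*: 55.88 − 1.13×0.4330 = 55.3907.

P = $55.39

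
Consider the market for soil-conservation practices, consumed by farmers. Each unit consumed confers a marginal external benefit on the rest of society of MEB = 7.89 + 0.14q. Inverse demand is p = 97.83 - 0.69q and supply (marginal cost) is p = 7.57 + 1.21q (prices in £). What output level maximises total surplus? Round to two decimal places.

q* = 55.77

Social marginal benefit = demand + MEB = 105.72 - 0.55q.
Set SMB = MC: 105.72 - 0.55q = 7.57 + 1.21q → q* = 55.7670.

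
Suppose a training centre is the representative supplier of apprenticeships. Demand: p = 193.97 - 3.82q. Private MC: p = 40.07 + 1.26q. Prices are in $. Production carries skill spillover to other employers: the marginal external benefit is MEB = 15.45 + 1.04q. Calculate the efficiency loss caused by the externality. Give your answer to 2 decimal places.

Market equilibrium (private): 40.07 + 1.26q = 193.97 - 3.82q → q_m = 30.2953.
Social marginal cost = private MC − MEB = 24.62 + 0.22q.
Set SMC = demand: 24.62 + 0.22q = 193.97 - 3.82q → q* = 41.9183.
Height of the DWL triangle at q_m is demand(q_m) − SMC(q_m) = MEB(q_m) = 46.9571.
DWL = ½ × 11.6230 × 46.9571 = 272.8912.

DWL = $272.89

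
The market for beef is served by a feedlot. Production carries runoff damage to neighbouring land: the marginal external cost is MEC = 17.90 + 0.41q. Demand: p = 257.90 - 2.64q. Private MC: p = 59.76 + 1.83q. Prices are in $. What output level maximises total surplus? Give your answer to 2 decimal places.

q* = 36.93

Social marginal cost = private MC + MEC = 77.66 + 2.24q.
Set SMC = demand: 77.66 + 2.24q = 257.90 - 2.64q → q* = 36.9344.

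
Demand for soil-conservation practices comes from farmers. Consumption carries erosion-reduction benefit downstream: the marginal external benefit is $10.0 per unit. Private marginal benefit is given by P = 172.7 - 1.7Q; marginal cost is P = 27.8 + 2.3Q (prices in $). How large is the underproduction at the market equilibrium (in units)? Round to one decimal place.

2.5 units

Market equilibrium (private): 27.8 + 2.3Q = 172.7 - 1.7Q → Q_m = 36.2250.
Social marginal benefit = demand + MEB = 182.7 - 1.7Q.
Set SMB = MC: 182.7 - 1.7Q = 27.8 + 2.3Q → Q* = 38.7250.
Gap = |36.2250 − 38.7250| = 2.5000.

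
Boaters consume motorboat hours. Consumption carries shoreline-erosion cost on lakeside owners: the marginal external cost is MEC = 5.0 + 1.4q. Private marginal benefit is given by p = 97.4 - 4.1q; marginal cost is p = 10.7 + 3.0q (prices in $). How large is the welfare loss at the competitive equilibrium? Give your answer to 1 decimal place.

Market equilibrium (private): 10.7 + 3.0q = 97.4 - 4.1q → q_m = 12.2113.
Social marginal benefit = demand − MEC = 92.4 - 5.5q.
Set SMB = MC: 92.4 - 5.5q = 10.7 + 3.0q → q* = 9.6118.
The welfare-loss triangle has base |q_m − q*| and height MEC(q_m) (the vertical gap between SMB and MC is zero at q* and MEC at q_m).
DWL = ½ × 2.5995 × 22.0958 = 28.7190.

DWL = $28.7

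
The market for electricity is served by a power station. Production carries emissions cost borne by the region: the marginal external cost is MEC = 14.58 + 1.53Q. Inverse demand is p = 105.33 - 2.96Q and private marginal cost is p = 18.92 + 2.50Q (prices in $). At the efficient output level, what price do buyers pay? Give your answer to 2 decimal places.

P = $74.91

Social marginal cost = private MC + MEC = 33.50 + 4.03Q.
Set SMC = demand: 33.50 + 4.03Q = 105.33 - 2.96Q → Q* = 10.2761.
Consumer price on the demand curve at Q*: 105.33 − 2.96×10.2761 = 74.9127.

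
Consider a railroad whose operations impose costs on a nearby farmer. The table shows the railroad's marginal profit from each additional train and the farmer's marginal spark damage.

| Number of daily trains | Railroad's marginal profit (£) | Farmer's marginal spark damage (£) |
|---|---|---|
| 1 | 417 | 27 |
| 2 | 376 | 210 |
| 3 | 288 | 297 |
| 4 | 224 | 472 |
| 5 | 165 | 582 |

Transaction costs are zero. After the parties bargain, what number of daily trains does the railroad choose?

Bargaining reaches the level where marginal profit last exceeds marginal spark damage.
That holds through level 2 (376 ≥ 210) but not at 3 (288 < 297).

2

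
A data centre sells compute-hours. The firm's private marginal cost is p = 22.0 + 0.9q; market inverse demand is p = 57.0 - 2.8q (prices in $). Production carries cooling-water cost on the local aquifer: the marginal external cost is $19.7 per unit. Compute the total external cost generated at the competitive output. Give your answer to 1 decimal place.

$186.4

Market equilibrium (private): 22.0 + 0.9q = 57.0 - 2.8q → q_m = 9.4595.
Total external cost = MEC × q_m = 19.7 × 9.4595 = 186.3522.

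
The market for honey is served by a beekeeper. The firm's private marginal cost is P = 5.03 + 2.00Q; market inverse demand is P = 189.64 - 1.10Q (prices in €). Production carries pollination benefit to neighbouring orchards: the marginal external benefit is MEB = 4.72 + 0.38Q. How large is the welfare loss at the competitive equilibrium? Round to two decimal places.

Market equilibrium (private): 5.03 + 2.00Q = 189.64 - 1.10Q → Q_m = 59.5516.
Social marginal cost = private MC − MEB = 0.31 + 1.62Q.
Set SMC = demand: 0.31 + 1.62Q = 189.64 - 1.10Q → Q* = 69.6066.
The welfare-loss triangle has base |Q_m − Q*| and height MEB(Q_m) (the vertical gap between SMC and demand is zero at Q* and MEB at Q_m).
DWL = ½ × 10.0550 × 27.3496 = 137.5001.

DWL = €137.50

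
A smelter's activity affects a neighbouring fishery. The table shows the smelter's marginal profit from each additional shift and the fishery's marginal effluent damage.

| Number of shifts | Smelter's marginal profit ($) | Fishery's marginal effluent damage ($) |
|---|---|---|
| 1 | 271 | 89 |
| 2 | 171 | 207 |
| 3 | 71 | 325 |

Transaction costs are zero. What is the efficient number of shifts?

Bargaining reaches the level where marginal profit last exceeds marginal effluent damage.
That holds through level 1 (271 ≥ 89) but not at 2 (171 < 207).

1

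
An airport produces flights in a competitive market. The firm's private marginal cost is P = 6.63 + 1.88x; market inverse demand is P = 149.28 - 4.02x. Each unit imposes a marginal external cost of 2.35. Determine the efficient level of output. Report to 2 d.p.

x* = 23.78

Social marginal cost = private MC + MEC = 8.98 + 1.88x.
Set SMC = demand: 8.98 + 1.88x = 149.28 - 4.02x → x* = 23.7797.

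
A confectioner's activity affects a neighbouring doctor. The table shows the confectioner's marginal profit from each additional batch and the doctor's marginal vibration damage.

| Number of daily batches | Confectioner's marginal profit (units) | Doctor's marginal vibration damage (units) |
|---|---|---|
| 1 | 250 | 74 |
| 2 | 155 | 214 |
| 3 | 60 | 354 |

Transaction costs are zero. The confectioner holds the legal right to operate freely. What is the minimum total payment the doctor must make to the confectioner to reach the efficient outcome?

Left alone the confectioner would choose level 3 (marginal profit stays positive).
Efficient level: k* = 1 (marginal profit ≥ marginal vibration damage through 1).
The doctor must at least cover the confectioner's forgone profit from cutting 3→1: 155 + 60 = 215.

215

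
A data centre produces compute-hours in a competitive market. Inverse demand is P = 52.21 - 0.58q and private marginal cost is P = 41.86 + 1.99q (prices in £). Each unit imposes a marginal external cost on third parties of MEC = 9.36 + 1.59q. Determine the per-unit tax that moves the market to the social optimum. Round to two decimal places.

tax = £9.74 per unit

Social marginal cost = private MC + MEC = 51.22 + 3.58q.
Set SMC = demand: 51.22 + 3.58q = 52.21 - 0.58q → q* = 0.2380.
The Pigouvian tax equals MEC at q*: 9.36 + 1.59×0.2380 = 9.7384.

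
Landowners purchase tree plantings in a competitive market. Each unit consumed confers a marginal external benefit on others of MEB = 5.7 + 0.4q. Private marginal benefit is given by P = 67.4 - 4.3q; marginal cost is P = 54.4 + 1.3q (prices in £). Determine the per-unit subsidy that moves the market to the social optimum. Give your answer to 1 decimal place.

subsidy = £7.1 per unit

Social marginal benefit = demand + MEB = 73.1 - 3.9q.
Set SMB = MC: 73.1 - 3.9q = 54.4 + 1.3q → q* = 3.5962.
The Pigouvian subsidy equals MEB at q*: 5.7 + 0.4×3.5962 = 7.1385.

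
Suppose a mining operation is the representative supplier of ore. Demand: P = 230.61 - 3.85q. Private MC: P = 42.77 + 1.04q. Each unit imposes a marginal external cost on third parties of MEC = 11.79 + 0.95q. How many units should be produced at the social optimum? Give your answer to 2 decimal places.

q* = 30.15

Social marginal cost = private MC + MEC = 54.56 + 1.99q.
Set SMC = demand: 54.56 + 1.99q = 230.61 - 3.85q → q* = 30.1455.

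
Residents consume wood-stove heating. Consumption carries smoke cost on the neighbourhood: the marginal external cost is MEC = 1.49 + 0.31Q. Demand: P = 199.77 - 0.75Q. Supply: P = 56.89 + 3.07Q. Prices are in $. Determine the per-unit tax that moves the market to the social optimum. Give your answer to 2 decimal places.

tax = $12.10 per unit

Social marginal benefit = demand − MEC = 198.28 - 1.06Q.
Set SMB = MC: 198.28 - 1.06Q = 56.89 + 3.07Q → Q* = 34.2349.
The Pigouvian tax equals MEC at Q*: 1.49 + 0.31×34.2349 = 12.1028.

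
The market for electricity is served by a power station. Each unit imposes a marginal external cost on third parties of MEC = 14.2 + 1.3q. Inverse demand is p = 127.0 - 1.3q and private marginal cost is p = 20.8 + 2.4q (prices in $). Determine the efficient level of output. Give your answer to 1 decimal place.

q* = 18.4

Social marginal cost = private MC + MEC = 35.0 + 3.7q.
Set SMC = demand: 35.0 + 3.7q = 127.0 - 1.3q → q* = 18.4000.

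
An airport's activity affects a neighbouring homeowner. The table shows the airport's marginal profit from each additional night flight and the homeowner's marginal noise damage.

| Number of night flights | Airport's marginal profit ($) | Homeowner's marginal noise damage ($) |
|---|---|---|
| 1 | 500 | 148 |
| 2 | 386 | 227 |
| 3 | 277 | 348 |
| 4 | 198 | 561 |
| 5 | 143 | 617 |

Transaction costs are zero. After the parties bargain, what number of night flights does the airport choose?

2

Bargaining reaches the level where marginal profit last exceeds marginal noise damage.
That holds through level 2 (386 ≥ 227) but not at 3 (277 < 348).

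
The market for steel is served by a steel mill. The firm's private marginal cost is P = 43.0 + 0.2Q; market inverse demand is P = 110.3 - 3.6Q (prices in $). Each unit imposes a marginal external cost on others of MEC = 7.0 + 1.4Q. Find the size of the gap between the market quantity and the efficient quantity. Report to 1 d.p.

Market equilibrium (private): 43.0 + 0.2Q = 110.3 - 3.6Q → Q_m = 17.7105.
Social marginal cost = private MC + MEC = 50.0 + 1.6Q.
Set SMC = demand: 50.0 + 1.6Q = 110.3 - 3.6Q → Q* = 11.5962.
Gap = |17.7105 − 11.5962| = 6.1143.

6.1 units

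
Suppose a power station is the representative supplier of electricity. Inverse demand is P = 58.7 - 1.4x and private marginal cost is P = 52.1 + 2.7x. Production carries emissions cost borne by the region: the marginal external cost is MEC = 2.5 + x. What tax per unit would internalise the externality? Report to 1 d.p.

tax = 3.3 per unit

Social marginal cost = private MC + MEC = 54.6 + 3.7x.
Set SMC = demand: 54.6 + 3.7x = 58.7 - 1.4x → x* = 0.8039.
The Pigouvian tax equals MEC at x*: 2.5 + 1.0×0.8039 = 3.3039.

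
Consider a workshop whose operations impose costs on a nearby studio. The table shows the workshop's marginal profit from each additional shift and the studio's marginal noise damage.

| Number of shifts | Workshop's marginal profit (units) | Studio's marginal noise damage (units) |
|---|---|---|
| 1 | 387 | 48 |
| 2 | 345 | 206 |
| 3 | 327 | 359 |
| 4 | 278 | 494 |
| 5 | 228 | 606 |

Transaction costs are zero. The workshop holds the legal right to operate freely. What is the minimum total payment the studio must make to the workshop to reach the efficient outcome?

833

Left alone the workshop would choose level 5 (marginal profit stays positive).
Efficient level: k* = 2 (marginal profit ≥ marginal noise damage through 2).
The studio must at least cover the workshop's forgone profit from cutting 5→2: 327 + 278 + 228 = 833.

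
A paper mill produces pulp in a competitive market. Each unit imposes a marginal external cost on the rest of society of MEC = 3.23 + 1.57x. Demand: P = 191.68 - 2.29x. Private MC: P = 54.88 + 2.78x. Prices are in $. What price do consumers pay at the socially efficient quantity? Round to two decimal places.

P = $145.61

Social marginal cost = private MC + MEC = 58.11 + 4.35x.
Set SMC = demand: 58.11 + 4.35x = 191.68 - 2.29x → x* = 20.1160.
Consumer price on the demand curve at x*: 191.68 − 2.29×20.1160 = 145.6144.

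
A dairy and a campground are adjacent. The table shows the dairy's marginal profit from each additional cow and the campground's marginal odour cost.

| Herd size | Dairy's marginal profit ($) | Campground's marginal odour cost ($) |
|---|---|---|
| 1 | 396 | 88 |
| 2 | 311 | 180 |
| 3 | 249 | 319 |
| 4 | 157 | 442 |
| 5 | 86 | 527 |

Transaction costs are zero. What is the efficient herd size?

2

Bargaining reaches the level where marginal profit last exceeds marginal odour cost.
That holds through level 2 (311 ≥ 180) but not at 3 (249 < 319).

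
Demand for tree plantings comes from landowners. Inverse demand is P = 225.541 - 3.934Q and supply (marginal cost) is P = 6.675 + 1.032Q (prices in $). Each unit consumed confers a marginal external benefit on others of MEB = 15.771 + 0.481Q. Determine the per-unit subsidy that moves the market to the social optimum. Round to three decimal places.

Social marginal benefit = demand + MEB = 241.312 - 3.453Q.
Set SMB = MC: 241.312 - 3.453Q = 6.675 + 1.032Q → Q* = 52.3159.
The Pigouvian subsidy equals MEB at Q*: 15.771 + 0.481×52.3159 = 40.9349.

subsidy = $40.935 per unit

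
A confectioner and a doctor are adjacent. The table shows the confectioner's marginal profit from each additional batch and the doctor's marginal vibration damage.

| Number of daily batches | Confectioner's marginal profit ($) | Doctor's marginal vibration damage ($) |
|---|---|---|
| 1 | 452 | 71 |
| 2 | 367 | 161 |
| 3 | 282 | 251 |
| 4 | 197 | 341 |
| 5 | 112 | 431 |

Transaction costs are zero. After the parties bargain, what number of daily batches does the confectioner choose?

Bargaining reaches the level where marginal profit last exceeds marginal vibration damage.
That holds through level 3 (282 ≥ 251) but not at 4 (197 < 341).

3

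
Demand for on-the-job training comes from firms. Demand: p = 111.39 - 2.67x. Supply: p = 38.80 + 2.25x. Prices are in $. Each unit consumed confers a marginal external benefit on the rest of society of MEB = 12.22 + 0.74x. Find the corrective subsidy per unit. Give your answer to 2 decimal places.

subsidy = $27.23 per unit

Social marginal benefit = demand + MEB = 123.61 - 1.93x.
Set SMB = MC: 123.61 - 1.93x = 38.80 + 2.25x → x* = 20.2895.
The Pigouvian subsidy equals MEB at x*: 12.22 + 0.74×20.2895 = 27.2342.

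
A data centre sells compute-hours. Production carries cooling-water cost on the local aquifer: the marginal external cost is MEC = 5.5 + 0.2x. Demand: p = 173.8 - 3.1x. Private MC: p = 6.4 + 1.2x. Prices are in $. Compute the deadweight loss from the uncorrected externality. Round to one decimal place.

Market equilibrium (private): 6.4 + 1.2x = 173.8 - 3.1x → x_m = 38.9302.
Social marginal cost = private MC + MEC = 11.9 + 1.4x.
Set SMC = demand: 11.9 + 1.4x = 173.8 - 3.1x → x* = 35.9778.
Height of the DWL triangle at x_m is SMC(x_m) − demand(x_m) = MEC(x_m) = 13.2860.
DWL = ½ × 2.9524 × 13.2860 = 19.6128.

DWL = $19.6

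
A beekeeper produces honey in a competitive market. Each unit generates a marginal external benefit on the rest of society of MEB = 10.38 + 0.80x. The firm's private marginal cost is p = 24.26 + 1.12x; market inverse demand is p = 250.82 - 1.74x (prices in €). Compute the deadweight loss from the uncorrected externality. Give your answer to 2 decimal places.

DWL = €1320.28

Market equilibrium (private): 24.26 + 1.12x = 250.82 - 1.74x → x_m = 79.2168.
Social marginal cost = private MC − MEB = 13.88 + 0.32x.
Set SMC = demand: 13.88 + 0.32x = 250.82 - 1.74x → x* = 115.0194.
Between x* and x_m the wedge demand − SMC runs linearly from 0 to MEB(x_m), so the loss is a triangle.
DWL = ½ × 35.8026 × 73.7534 = 1320.2817.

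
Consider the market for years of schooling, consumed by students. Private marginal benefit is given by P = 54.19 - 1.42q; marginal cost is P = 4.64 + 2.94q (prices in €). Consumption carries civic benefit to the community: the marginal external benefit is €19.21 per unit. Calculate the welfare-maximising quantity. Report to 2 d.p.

q* = 15.77

Social marginal benefit = demand + MEB = 73.40 - 1.42q.
Set SMB = MC: 73.40 - 1.42q = 4.64 + 2.94q → q* = 15.7706.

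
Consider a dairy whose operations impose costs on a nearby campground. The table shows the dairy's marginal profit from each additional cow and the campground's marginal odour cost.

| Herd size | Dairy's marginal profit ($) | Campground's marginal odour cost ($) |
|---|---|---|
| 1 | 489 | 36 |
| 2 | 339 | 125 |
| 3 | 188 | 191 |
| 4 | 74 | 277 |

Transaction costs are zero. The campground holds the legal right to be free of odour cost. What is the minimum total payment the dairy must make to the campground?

Efficient level: marginal profit ≥ marginal odour cost through level 2, so k* = 2.
With the campground holding the right, the dairy must at least compensate total damage at k*: 36 + 125 = 161.

$161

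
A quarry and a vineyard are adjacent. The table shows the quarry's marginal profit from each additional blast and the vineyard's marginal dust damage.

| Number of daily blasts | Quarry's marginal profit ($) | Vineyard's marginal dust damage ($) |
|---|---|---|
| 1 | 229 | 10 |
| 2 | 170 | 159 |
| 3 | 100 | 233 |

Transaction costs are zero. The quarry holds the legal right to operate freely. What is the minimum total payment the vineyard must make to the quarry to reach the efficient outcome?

Left alone the quarry would choose level 3 (marginal profit stays positive).
Efficient level: k* = 2 (marginal profit ≥ marginal dust damage through 2).
The vineyard must at least cover the quarry's forgone profit from cutting 3→2: 100 = 100.

$100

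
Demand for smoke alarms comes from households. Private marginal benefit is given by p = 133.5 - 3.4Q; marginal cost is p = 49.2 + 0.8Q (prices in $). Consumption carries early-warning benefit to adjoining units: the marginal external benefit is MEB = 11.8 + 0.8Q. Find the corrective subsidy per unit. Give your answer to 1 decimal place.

Social marginal benefit = demand + MEB = 145.3 - 2.6Q.
Set SMB = MC: 145.3 - 2.6Q = 49.2 + 0.8Q → Q* = 28.2647.
The Pigouvian subsidy equals MEB at Q*: 11.8 + 0.8×28.2647 = 34.4118.

subsidy = $34.4 per unit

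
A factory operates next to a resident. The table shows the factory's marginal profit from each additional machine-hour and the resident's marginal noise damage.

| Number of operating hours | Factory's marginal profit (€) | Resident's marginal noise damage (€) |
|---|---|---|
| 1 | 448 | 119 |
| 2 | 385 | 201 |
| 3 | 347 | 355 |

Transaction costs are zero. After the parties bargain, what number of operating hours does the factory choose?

2

Bargaining reaches the level where marginal profit last exceeds marginal noise damage.
That holds through level 2 (385 ≥ 201) but not at 3 (347 < 355).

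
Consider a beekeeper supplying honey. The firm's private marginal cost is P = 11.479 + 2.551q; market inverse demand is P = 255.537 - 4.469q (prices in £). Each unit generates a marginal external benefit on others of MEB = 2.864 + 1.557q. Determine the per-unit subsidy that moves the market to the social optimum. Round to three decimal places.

subsidy = £73.239 per unit

Social marginal cost = private MC − MEB = 8.615 + 0.994q.
Set SMC = demand: 8.615 + 0.994q = 255.537 - 4.469q → q* = 45.1990.
The Pigouvian subsidy equals MEB at q*: 2.864 + 1.557×45.1990 = 73.2388.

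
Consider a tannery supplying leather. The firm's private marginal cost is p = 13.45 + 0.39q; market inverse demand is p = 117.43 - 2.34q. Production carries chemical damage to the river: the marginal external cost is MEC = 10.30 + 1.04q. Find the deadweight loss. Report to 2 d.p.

DWL = 330.39

Market equilibrium (private): 13.45 + 0.39q = 117.43 - 2.34q → q_m = 38.0879.
Social marginal cost = private MC + MEC = 23.75 + 1.43q.
Set SMC = demand: 23.75 + 1.43q = 117.43 - 2.34q → q* = 24.8488.
Between q* and q_m the wedge SMC − demand runs linearly from 0 to MEC(q_m), so the loss is a triangle.
DWL = ½ × 13.2391 × 49.9114 = 330.3910.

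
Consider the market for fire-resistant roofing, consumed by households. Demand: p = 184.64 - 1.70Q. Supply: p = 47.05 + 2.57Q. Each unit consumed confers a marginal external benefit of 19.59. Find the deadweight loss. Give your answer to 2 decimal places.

DWL = 44.94

Market equilibrium (private): 47.05 + 2.57Q = 184.64 - 1.70Q → Q_m = 32.2225.
Social marginal benefit = demand + MEB = 204.23 - 1.70Q.
Set SMB = MC: 204.23 - 1.70Q = 47.05 + 2.57Q → Q* = 36.8103.
Height of the DWL triangle at Q_m is SMB(Q_m) − MC(Q_m) = MEB(Q_m) = 19.5900.
DWL = ½ × 4.5878 × 19.5900 = 44.9375.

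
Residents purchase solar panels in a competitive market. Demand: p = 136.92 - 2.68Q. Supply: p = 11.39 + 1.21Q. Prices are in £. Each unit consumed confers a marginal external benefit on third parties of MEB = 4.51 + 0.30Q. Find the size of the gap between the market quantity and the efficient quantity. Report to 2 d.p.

Market equilibrium (private): 11.39 + 1.21Q = 136.92 - 2.68Q → Q_m = 32.2699.
Social marginal benefit = demand + MEB = 141.43 - 2.38Q.
Set SMB = MC: 141.43 - 2.38Q = 11.39 + 1.21Q → Q* = 36.2228.
Gap = |32.2699 − 36.2228| = 3.9529.

3.95 units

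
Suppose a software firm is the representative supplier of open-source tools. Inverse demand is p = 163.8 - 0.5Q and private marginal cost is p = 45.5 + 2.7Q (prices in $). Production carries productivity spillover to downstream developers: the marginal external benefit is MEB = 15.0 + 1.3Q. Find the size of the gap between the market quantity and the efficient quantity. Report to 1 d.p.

Market equilibrium (private): 45.5 + 2.7Q = 163.8 - 0.5Q → Q_m = 36.9688.
Social marginal cost = private MC − MEB = 30.5 + 1.4Q.
Set SMC = demand: 30.5 + 1.4Q = 163.8 - 0.5Q → Q* = 70.1579.
Gap = |36.9688 − 70.1579| = 33.1891.

33.2 units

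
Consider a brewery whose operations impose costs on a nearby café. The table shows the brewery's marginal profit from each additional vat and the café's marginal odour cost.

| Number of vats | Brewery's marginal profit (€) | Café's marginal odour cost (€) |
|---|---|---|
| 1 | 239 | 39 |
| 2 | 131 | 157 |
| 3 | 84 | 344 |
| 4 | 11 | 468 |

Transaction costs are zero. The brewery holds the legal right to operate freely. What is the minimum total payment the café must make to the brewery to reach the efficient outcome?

€226

Left alone the brewery would choose level 4 (marginal profit stays positive).
Efficient level: k* = 1 (marginal profit ≥ marginal odour cost through 1).
The café must at least cover the brewery's forgone profit from cutting 4→1: 131 + 84 + 11 = 226.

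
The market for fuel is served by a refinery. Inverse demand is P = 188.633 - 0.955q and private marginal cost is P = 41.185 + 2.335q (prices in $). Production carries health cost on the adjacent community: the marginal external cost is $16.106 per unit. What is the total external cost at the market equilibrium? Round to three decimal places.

Market equilibrium (private): 41.185 + 2.335q = 188.633 - 0.955q → q_m = 44.8170.
Total external cost = MEC × q_m = 16.106 × 44.8170 = 721.8226.

$721.823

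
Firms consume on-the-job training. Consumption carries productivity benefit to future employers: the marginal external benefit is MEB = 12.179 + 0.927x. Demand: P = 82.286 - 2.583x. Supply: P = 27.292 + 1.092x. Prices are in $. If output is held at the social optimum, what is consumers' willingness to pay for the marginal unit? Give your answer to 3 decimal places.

Social marginal benefit = demand + MEB = 94.465 - 1.656x.
Set SMB = MC: 94.465 - 1.656x = 27.292 + 1.092x → x* = 24.4443.
Consumer price on the demand curve at x*: 82.286 − 2.583×24.4443 = 19.1464.

P = $19.146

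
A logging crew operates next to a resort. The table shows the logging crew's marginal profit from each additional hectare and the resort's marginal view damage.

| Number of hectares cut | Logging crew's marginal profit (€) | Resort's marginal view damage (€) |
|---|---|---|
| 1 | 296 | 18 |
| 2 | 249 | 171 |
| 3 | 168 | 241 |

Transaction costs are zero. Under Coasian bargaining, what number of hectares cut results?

Bargaining reaches the level where marginal profit last exceeds marginal view damage.
That holds through level 2 (249 ≥ 171) but not at 3 (168 < 241).

2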